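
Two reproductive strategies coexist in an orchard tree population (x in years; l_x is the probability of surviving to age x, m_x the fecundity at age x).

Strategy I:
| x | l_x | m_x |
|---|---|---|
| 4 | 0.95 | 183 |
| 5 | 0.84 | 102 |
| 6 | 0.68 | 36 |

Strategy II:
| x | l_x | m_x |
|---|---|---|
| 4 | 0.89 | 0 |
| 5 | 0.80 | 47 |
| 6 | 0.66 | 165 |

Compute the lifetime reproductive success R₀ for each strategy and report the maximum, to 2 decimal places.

Strategy I: R₀ = 0.95×183 + 0.84×102 + 0.68×36 = 284.0100
Strategy II: R₀ = 0.89×0 + 0.80×47 + 0.66×165 = 146.5000
Highest R₀: strategy I with 284.0100.

284.01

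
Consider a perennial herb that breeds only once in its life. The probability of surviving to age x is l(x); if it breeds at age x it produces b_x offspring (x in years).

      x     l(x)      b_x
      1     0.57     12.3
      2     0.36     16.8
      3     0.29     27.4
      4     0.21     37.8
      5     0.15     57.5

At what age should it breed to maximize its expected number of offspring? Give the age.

5

Expected offspring if breeding at age x = l(x) × b_x:
  age 1: 0.57 × 12.3 = 7.011
  age 2: 0.36 × 16.8 = 6.048
  age 3: 0.29 × 27.4 = 7.946
  age 4: 0.21 × 37.8 = 7.938
  age 5: 0.15 × 57.5 = 8.625
Maximum at age 5 (8.625).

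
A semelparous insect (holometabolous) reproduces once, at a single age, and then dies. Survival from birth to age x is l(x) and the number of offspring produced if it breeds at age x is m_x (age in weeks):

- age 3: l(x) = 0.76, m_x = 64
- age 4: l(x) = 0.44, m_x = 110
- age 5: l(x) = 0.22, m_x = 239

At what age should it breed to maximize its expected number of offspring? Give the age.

Expected offspring if breeding at age x = l(x) × m_x:
  age 3: 0.76 × 64 = 48.640
  age 4: 0.44 × 110 = 48.400
  age 5: 0.22 × 239 = 52.580
Maximum at age 5 (52.580).

5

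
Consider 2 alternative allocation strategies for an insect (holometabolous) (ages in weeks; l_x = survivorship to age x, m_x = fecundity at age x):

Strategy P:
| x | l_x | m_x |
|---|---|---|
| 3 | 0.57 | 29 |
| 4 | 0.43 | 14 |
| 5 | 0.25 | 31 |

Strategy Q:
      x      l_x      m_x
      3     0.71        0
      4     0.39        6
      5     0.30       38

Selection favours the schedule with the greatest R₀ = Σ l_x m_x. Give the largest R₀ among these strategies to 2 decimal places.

30.30

Strategy P: R₀ = 0.57×29 + 0.43×14 + 0.25×31 = 30.3000
Strategy Q: R₀ = 0.71×0 + 0.39×6 + 0.30×38 = 13.7400
Highest R₀: strategy P with 30.3000.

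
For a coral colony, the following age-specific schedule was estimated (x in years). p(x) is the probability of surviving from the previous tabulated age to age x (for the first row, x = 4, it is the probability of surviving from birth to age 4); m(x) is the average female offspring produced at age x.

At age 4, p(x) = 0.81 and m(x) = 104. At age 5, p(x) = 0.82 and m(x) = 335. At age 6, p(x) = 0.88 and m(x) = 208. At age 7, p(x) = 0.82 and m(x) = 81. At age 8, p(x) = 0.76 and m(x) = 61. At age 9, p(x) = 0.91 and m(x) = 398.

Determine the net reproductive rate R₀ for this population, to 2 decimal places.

Survivorship from birth: l_x = p_4·p_5·…·p_x.
  l_4 = 0.81000
  l_5 = 0.66420
  l_6 = 0.58450
  l_7 = 0.47929
  l_8 = 0.36426
  l_9 = 0.33147
R₀ = Σ l_x m(x):
  age 4: 0.81000 × 104 = 84.2400
  age 5: 0.66420 × 335 = 222.5070
  age 6: 0.58450 × 208 = 121.5760
  age 7: 0.47929 × 81 = 38.8225
  age 8: 0.36426 × 61 = 22.2199
  age 9: 0.33147 × 398 = 131.9251
R₀ = 84.2400 + 222.5070 + 121.5760 + 38.8225 + 22.2199 + 131.9251 = 621.2904

621.29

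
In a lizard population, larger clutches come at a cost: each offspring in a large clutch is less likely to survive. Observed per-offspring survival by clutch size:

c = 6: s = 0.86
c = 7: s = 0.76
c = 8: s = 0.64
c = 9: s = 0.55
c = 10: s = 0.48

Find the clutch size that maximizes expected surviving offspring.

Expected surviving offspring = c × s(c):
  c=6: 6 × 0.86 = 5.160
  c=7: 7 × 0.76 = 5.320
  c=8: 8 × 0.64 = 5.120
  c=9: 9 × 0.55 = 4.950
  c=10: 10 × 0.48 = 4.800
Maximum at c = 7 (5.320 surviving offspring).

7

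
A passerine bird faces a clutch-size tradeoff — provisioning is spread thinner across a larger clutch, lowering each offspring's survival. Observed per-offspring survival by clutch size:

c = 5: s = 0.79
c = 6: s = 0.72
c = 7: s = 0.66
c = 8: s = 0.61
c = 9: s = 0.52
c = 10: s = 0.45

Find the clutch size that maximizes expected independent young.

8

Expected independent young = c × s(c):
  c=5: 5 × 0.79 = 3.950
  c=6: 6 × 0.72 = 4.320
  c=7: 7 × 0.66 = 4.620
  c=8: 8 × 0.61 = 4.880
  c=9: 9 × 0.52 = 4.680
  c=10: 10 × 0.45 = 4.500
Maximum at c = 8 (4.880 independent young).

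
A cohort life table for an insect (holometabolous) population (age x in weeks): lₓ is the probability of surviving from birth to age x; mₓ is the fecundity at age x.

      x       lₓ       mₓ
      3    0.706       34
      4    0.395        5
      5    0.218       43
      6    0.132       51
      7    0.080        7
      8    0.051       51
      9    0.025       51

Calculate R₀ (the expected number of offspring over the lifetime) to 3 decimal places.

46.521

R₀ = Σ lₓ mₓ:
  age 3: 0.706 × 34 = 24.0040
  age 4: 0.395 × 5 = 1.9750
  age 5: 0.218 × 43 = 9.3740
  age 6: 0.132 × 51 = 6.7320
  age 7: 0.080 × 7 = 0.5600
  age 8: 0.051 × 51 = 2.6010
  age 9: 0.025 × 51 = 1.2750
R₀ = 24.0040 + 1.9750 + 9.3740 + 6.7320 + 0.5600 + 2.6010 + 1.2750 = 46.5210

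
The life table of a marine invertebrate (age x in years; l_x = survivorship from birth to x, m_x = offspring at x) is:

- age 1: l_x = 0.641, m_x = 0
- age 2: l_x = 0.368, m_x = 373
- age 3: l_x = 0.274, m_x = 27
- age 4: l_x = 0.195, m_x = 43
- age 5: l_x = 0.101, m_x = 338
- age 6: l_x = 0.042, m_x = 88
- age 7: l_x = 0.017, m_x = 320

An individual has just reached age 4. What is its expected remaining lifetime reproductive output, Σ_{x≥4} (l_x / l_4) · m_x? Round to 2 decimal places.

l_4 = 0.195. Conditional survival from age 4 to x is l_x / l_4.
  x=4: (0.195/0.195) × 43 = 43.0000
  x=5: (0.101/0.195) × 338 = 175.0667
  x=6: (0.042/0.195) × 88 = 18.9538
  x=7: (0.017/0.195) × 320 = 27.8974
Sum = 43.0000 + 175.0667 + 18.9538 + 27.8974 = 264.9179

264.92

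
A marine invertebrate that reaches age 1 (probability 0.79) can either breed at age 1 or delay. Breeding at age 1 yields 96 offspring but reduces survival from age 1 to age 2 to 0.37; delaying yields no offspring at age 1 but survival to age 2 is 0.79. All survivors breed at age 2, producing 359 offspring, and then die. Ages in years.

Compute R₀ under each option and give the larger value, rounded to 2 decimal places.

224.05

breed at age 1: R₀ = 0.79 × (96 + 0.37 × 359) = 0.79 × 228.8300 = 180.7757
delay to age 2: R₀ = 0.79 × (0.79 × 359) = 0.79 × 283.6100 = 224.0519
Higher: delay to age 2 (224.0519).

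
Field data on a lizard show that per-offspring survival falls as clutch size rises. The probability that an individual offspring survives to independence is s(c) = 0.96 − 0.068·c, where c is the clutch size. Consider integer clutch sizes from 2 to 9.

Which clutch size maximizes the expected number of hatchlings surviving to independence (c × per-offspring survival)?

7

Expected hatchlings surviving to independence = c × s(c):
  c=2: 2 × 0.824 = 1.648
  c=3: 3 × 0.756 = 2.268
  c=4: 4 × 0.688 = 2.752
  c=5: 5 × 0.620 = 3.100
  c=6: 6 × 0.552 = 3.312
  c=7: 7 × 0.484 = 3.388
  c=8: 8 × 0.416 = 3.328
  c=9: 9 × 0.348 = 3.132
Maximum at c = 7 (3.388 hatchlings surviving to independence).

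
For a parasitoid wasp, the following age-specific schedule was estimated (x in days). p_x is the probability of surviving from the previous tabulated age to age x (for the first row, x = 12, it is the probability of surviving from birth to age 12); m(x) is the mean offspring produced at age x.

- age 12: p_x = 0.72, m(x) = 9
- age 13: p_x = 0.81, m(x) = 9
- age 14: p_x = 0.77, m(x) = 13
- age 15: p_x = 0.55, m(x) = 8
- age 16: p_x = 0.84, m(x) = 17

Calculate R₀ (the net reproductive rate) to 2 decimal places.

23.07

Survivorship from birth: l_x = p_12·p_13·…·p_x.
  l_12 = 0.72000
  l_13 = 0.58320
  l_14 = 0.44906
  l_15 = 0.24699
  l_16 = 0.20747
R₀ = Σ l_x m(x):
  age 12: 0.72000 × 9 = 6.4800
  age 13: 0.58320 × 9 = 5.2488
  age 14: 0.44906 × 13 = 5.8378
  age 15: 0.24699 × 8 = 1.9759
  age 16: 0.20747 × 17 = 3.5270
R₀ = 6.4800 + 5.2488 + 5.8378 + 1.9759 + 3.5270 = 23.0695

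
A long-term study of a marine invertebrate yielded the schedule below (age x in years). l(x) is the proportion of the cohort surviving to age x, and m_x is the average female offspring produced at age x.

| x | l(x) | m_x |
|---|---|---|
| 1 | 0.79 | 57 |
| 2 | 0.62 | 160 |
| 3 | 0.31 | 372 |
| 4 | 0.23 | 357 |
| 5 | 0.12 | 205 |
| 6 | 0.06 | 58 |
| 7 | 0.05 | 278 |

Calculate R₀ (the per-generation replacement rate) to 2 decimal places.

R₀ = Σ l(x) m_x:
  age 1: 0.79 × 57 = 45.0300
  age 2: 0.62 × 160 = 99.2000
  age 3: 0.31 × 372 = 115.3200
  age 4: 0.23 × 357 = 82.1100
  age 5: 0.12 × 205 = 24.6000
  age 6: 0.06 × 58 = 3.4800
  age 7: 0.05 × 278 = 13.9000
R₀ = 45.0300 + 99.2000 + 115.3200 + 82.1100 + 24.6000 + 3.4800 + 13.9000 = 383.6400

383.64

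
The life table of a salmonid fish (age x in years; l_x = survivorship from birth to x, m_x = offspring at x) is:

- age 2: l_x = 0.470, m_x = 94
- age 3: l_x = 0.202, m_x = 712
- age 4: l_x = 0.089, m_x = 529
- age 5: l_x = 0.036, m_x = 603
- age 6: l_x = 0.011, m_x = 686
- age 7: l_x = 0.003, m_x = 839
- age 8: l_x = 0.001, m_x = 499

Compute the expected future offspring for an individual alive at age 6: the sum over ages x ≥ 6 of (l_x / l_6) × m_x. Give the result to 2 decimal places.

l_6 = 0.011. Conditional survival from age 6 to x is l_x / l_6.
  x=6: (0.011/0.011) × 686 = 686.0000
  x=7: (0.003/0.011) × 839 = 228.8182
  x=8: (0.001/0.011) × 499 = 45.3636
Sum = 686.0000 + 228.8182 + 45.3636 = 960.1818

960.18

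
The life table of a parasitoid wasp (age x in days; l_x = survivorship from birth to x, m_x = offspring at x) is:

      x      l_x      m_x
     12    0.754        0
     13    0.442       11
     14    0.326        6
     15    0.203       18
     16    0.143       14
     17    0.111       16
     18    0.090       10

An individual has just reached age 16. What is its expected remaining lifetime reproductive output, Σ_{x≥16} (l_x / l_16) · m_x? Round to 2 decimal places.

l_16 = 0.143. Conditional survival from age 16 to x is l_x / l_16.
  x=16: (0.143/0.143) × 14 = 14.0000
  x=17: (0.111/0.143) × 16 = 12.4196
  x=18: (0.090/0.143) × 10 = 6.2937
Sum = 14.0000 + 12.4196 + 6.2937 = 32.7133

32.71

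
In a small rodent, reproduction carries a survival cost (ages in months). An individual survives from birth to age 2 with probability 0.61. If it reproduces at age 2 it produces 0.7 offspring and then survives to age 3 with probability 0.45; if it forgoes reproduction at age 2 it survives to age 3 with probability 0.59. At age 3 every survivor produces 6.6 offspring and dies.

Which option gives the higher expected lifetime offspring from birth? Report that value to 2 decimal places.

breed at age 2: R₀ = 0.61 × (0.7 + 0.45 × 6.6) = 0.61 × 3.6700 = 2.2387
delay to age 3: R₀ = 0.61 × (0.59 × 6.6) = 0.61 × 3.8940 = 2.3753
Higher: delay to age 3 (2.3753).

2.38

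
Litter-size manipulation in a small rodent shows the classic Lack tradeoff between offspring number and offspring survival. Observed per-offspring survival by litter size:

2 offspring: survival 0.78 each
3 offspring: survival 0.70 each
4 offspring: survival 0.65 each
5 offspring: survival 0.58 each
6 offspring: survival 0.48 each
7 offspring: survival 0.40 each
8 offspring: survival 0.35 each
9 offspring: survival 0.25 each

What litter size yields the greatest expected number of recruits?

5

Expected recruits = c × s(c):
  c=2: 2 × 0.78 = 1.560
  c=3: 3 × 0.70 = 2.100
  c=4: 4 × 0.65 = 2.600
  c=5: 5 × 0.58 = 2.900
  c=6: 6 × 0.48 = 2.880
  c=7: 7 × 0.40 = 2.800
  c=8: 8 × 0.35 = 2.800
  c=9: 9 × 0.25 = 2.250
Maximum at c = 5 (2.900 recruits).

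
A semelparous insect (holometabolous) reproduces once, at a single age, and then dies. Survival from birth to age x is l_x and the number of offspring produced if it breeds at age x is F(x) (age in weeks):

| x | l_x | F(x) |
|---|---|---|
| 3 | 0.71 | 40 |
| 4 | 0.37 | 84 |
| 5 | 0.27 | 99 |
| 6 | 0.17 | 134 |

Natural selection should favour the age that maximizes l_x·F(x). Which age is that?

Expected offspring if breeding at age x = l_x × F(x):
  age 3: 0.71 × 40 = 28.400
  age 4: 0.37 × 84 = 31.080
  age 5: 0.27 × 99 = 26.730
  age 6: 0.17 × 134 = 22.780
Maximum at age 4 (31.080).

4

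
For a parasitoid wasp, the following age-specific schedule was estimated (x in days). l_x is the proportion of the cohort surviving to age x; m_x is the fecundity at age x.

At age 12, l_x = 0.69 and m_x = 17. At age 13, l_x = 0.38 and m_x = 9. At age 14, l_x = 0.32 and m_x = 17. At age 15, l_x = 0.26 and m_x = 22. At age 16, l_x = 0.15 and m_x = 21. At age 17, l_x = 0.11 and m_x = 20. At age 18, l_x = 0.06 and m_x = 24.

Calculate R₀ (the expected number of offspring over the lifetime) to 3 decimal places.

33.100

R₀ = Σ l_x m_x:
  age 12: 0.69 × 17 = 11.7300
  age 13: 0.38 × 9 = 3.4200
  age 14: 0.32 × 17 = 5.4400
  age 15: 0.26 × 22 = 5.7200
  age 16: 0.15 × 21 = 3.1500
  age 17: 0.11 × 20 = 2.2000
  age 18: 0.06 × 24 = 1.4400
R₀ = 11.7300 + 3.4200 + 5.4400 + 5.7200 + 3.1500 + 2.2000 + 1.4400 = 33.1000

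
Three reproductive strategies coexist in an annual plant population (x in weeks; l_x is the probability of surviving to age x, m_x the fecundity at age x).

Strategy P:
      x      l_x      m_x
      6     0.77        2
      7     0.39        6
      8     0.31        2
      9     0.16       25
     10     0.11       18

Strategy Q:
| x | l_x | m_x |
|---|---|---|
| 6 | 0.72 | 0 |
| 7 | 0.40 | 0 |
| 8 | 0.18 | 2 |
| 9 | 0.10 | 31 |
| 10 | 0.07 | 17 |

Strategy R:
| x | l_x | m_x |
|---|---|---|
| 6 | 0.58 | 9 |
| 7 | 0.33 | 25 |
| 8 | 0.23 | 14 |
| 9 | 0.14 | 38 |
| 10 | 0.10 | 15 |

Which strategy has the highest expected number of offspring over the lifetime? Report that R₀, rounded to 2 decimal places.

23.51

Strategy P: R₀ = 0.77×2 + 0.39×6 + 0.31×2 + 0.16×25 + 0.11×18 = 10.4800
Strategy Q: R₀ = 0.72×0 + 0.40×0 + 0.18×2 + 0.10×31 + 0.07×17 = 4.6500
Strategy R: R₀ = 0.58×9 + 0.33×25 + 0.23×14 + 0.14×38 + 0.10×15 = 23.5100
Highest R₀: strategy R with 23.5100.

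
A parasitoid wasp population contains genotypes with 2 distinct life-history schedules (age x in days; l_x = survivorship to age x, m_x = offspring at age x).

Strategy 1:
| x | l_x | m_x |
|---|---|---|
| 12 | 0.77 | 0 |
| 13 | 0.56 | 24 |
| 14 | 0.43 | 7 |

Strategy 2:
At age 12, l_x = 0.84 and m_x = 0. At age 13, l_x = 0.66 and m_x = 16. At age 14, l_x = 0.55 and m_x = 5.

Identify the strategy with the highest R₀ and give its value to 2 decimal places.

Strategy 1: R₀ = 0.77×0 + 0.56×24 + 0.43×7 = 16.4500
Strategy 2: R₀ = 0.84×0 + 0.66×16 + 0.55×5 = 13.3100
Highest R₀: strategy 1 with 16.4500.

16.45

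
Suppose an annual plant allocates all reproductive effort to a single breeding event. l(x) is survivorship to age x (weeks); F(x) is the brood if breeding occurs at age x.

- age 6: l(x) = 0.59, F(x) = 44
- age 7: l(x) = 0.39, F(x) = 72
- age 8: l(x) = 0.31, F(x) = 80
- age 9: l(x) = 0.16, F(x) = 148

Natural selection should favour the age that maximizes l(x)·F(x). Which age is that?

Expected offspring if breeding at age x = l(x) × F(x):
  age 6: 0.59 × 44 = 25.960
  age 7: 0.39 × 72 = 28.080
  age 8: 0.31 × 80 = 24.800
  age 9: 0.16 × 148 = 23.680
Maximum at age 7 (28.080).

7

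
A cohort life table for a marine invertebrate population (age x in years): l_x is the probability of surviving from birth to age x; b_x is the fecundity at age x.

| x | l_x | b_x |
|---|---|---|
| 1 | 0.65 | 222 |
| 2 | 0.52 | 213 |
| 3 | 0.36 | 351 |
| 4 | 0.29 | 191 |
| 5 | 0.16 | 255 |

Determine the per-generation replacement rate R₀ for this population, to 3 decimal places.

R₀ = Σ l_x b_x:
  age 1: 0.65 × 222 = 144.3000
  age 2: 0.52 × 213 = 110.7600
  age 3: 0.36 × 351 = 126.3600
  age 4: 0.29 × 191 = 55.3900
  age 5: 0.16 × 255 = 40.8000
R₀ = 144.3000 + 110.7600 + 126.3600 + 55.3900 + 40.8000 = 477.6100

477.610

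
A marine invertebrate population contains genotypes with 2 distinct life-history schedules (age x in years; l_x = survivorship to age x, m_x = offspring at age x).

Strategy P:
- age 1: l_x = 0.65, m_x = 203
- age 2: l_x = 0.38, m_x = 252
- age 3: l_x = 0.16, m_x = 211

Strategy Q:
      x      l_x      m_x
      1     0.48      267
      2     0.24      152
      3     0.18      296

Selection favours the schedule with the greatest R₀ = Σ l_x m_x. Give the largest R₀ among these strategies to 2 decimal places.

261.47

Strategy P: R₀ = 0.65×203 + 0.38×252 + 0.16×211 = 261.4700
Strategy Q: R₀ = 0.48×267 + 0.24×152 + 0.18×296 = 217.9200
Highest R₀: strategy P with 261.4700.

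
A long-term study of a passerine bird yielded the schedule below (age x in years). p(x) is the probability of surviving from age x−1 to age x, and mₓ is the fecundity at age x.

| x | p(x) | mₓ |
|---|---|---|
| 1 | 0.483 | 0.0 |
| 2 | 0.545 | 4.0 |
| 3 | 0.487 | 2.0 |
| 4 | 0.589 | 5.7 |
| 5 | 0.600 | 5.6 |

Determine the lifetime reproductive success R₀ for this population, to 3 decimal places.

Survivorship from birth: l_x = p_1·p_2·…·p_x.
  l_1 = 0.48300
  l_2 = 0.26323
  l_3 = 0.12820
  l_4 = 0.07551
  l_5 = 0.04530
R₀ = Σ l_x mₓ:
  age 1: 0.48300 × 0.0 = 0.0000
  age 2: 0.26323 × 4.0 = 1.0529
  age 3: 0.12820 × 2.0 = 0.2564
  age 4: 0.07551 × 5.7 = 0.4304
  age 5: 0.04530 × 5.6 = 0.2537
R₀ = 0.0000 + 1.0529 + 0.2564 + 0.4304 + 0.2537 = 1.9934

1.993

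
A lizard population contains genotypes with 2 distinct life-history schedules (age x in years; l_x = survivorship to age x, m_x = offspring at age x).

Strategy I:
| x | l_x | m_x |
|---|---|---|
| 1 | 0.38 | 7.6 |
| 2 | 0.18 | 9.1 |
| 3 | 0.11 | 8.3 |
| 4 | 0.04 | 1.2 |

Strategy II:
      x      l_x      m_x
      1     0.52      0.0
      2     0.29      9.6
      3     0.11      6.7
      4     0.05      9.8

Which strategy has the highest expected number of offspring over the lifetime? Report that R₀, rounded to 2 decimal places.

Strategy I: R₀ = 0.38×7.6 + 0.18×9.1 + 0.11×8.3 + 0.04×1.2 = 5.4870
Strategy II: R₀ = 0.52×0.0 + 0.29×9.6 + 0.11×6.7 + 0.05×9.8 = 4.0110
Highest R₀: strategy I with 5.4870.

5.49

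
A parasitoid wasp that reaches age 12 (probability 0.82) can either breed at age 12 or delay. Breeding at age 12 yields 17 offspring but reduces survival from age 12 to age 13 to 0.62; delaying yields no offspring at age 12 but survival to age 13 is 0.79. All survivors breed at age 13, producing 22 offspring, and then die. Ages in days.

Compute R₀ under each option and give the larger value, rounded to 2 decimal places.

25.12

breed at age 12: R₀ = 0.82 × (17 + 0.62 × 22) = 0.82 × 30.6400 = 25.1248
delay to age 13: R₀ = 0.82 × (0.79 × 22) = 0.82 × 17.3800 = 14.2516
Higher: breed at age 12 (25.1248).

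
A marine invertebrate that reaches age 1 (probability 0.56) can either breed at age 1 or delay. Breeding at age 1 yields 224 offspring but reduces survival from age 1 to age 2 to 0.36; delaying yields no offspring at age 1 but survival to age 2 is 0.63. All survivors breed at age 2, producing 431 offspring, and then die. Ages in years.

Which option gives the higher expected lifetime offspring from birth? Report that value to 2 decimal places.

212.33

breed at age 1: R₀ = 0.56 × (224 + 0.36 × 431) = 0.56 × 379.1600 = 212.3296
delay to age 2: R₀ = 0.56 × (0.63 × 431) = 0.56 × 271.5300 = 152.0568
Higher: breed at age 1 (212.3296).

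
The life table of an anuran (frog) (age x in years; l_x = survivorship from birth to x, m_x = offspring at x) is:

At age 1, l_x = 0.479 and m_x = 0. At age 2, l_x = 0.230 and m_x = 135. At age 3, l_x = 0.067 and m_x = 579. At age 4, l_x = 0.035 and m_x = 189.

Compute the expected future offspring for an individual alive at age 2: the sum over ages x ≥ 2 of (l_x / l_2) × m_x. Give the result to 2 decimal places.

332.43

l_2 = 0.230. Conditional survival from age 2 to x is l_x / l_2.
  x=2: (0.230/0.230) × 135 = 135.0000
  x=3: (0.067/0.230) × 579 = 168.6652
  x=4: (0.035/0.230) × 189 = 28.7609
Sum = 135.0000 + 168.6652 + 28.7609 = 332.4261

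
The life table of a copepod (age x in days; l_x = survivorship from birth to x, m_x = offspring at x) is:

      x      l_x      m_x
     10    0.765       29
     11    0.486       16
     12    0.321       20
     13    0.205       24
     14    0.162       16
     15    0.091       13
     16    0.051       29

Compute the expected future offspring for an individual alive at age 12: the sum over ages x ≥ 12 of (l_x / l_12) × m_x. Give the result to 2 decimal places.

51.69

l_12 = 0.321. Conditional survival from age 12 to x is l_x / l_12.
  x=12: (0.321/0.321) × 20 = 20.0000
  x=13: (0.205/0.321) × 24 = 15.3271
  x=14: (0.162/0.321) × 16 = 8.0748
  x=15: (0.091/0.321) × 13 = 3.6854
  x=16: (0.051/0.321) × 29 = 4.6075
Sum = 20.0000 + 15.3271 + 8.0748 + 3.6854 + 4.6075 = 51.6947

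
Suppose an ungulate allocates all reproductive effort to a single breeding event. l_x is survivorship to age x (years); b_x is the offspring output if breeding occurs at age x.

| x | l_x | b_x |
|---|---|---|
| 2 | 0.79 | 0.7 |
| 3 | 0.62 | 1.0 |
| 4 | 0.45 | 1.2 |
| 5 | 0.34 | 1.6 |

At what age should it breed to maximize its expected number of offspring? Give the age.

Expected offspring if breeding at age x = l_x × b_x:
  age 2: 0.79 × 0.7 = 0.553
  age 3: 0.62 × 1.0 = 0.620
  age 4: 0.45 × 1.2 = 0.540
  age 5: 0.34 × 1.6 = 0.544
Maximum at age 3 (0.620).

3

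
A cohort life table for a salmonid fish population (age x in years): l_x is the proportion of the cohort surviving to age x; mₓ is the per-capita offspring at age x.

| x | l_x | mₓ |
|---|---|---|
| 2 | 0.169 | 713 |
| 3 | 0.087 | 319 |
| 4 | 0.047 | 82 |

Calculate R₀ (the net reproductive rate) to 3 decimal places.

R₀ = Σ l_x mₓ:
  age 2: 0.169 × 713 = 120.4970
  age 3: 0.087 × 319 = 27.7530
  age 4: 0.047 × 82 = 3.8540
R₀ = 120.4970 + 27.7530 + 3.8540 = 152.1040

152.104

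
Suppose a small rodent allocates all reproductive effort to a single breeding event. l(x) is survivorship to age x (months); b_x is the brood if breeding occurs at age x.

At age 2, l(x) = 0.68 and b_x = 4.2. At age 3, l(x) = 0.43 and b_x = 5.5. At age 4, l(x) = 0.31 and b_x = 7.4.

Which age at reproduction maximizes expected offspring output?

2

Expected offspring if breeding at age x = l(x) × b_x:
  age 2: 0.68 × 4.2 = 2.856
  age 3: 0.43 × 5.5 = 2.365
  age 4: 0.31 × 7.4 = 2.294
Maximum at age 2 (2.856).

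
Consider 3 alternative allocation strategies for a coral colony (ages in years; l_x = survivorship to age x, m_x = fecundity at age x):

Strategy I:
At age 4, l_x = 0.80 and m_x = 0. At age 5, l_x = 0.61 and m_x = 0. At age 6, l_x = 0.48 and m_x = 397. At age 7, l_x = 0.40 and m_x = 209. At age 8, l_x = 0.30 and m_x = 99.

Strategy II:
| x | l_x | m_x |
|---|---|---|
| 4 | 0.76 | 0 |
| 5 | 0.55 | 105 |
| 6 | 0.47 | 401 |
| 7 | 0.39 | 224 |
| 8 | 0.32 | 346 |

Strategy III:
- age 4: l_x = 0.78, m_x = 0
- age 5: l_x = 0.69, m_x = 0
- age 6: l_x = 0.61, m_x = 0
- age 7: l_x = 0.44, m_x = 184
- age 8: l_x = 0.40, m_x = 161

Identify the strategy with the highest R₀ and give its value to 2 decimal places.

Strategy I: R₀ = 0.80×0 + 0.61×0 + 0.48×397 + 0.40×209 + 0.30×99 = 303.8600
Strategy II: R₀ = 0.76×0 + 0.55×105 + 0.47×401 + 0.39×224 + 0.32×346 = 444.3000
Strategy III: R₀ = 0.78×0 + 0.69×0 + 0.61×0 + 0.44×184 + 0.40×161 = 145.3600
Highest R₀: strategy II with 444.3000.

444.30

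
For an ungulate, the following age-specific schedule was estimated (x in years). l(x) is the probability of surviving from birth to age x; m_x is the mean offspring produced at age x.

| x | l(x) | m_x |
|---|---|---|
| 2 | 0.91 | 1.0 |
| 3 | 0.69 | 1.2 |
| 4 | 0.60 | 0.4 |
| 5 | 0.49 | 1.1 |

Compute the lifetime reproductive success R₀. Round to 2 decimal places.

2.52

R₀ = Σ l(x) m_x:
  age 2: 0.91 × 1.0 = 0.9100
  age 3: 0.69 × 1.2 = 0.8280
  age 4: 0.60 × 0.4 = 0.2400
  age 5: 0.49 × 1.1 = 0.5390
R₀ = 0.9100 + 0.8280 + 0.2400 + 0.5390 = 2.5170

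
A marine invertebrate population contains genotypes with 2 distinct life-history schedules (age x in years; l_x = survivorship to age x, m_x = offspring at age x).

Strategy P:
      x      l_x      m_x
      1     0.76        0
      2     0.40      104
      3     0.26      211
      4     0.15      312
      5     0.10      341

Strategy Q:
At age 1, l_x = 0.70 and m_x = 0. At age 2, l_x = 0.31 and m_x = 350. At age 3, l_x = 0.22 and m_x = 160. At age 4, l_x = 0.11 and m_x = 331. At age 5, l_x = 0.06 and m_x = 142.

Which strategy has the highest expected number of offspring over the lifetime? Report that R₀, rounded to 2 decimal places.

Strategy P: R₀ = 0.76×0 + 0.40×104 + 0.26×211 + 0.15×312 + 0.10×341 = 177.3600
Strategy Q: R₀ = 0.70×0 + 0.31×350 + 0.22×160 + 0.11×331 + 0.06×142 = 188.6300
Highest R₀: strategy Q with 188.6300.

188.63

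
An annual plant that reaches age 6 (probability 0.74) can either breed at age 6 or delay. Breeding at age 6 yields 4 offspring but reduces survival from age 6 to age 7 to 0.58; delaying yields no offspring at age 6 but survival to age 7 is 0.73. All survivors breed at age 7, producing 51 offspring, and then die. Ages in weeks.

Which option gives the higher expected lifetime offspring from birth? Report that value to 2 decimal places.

27.55

breed at age 6: R₀ = 0.74 × (4 + 0.58 × 51) = 0.74 × 33.5800 = 24.8492
delay to age 7: R₀ = 0.74 × (0.73 × 51) = 0.74 × 37.2300 = 27.5502
Higher: delay to age 7 (27.5502).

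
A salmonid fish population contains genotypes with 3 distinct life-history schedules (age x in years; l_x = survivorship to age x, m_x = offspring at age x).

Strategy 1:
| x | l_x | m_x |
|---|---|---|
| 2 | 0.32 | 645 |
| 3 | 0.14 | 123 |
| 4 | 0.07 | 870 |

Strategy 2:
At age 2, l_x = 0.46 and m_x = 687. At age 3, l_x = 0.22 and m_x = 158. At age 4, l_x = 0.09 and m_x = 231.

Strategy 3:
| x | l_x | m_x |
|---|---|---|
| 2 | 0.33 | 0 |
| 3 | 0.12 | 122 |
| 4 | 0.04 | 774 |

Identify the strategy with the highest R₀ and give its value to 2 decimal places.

371.57

Strategy 1: R₀ = 0.32×645 + 0.14×123 + 0.07×870 = 284.5200
Strategy 2: R₀ = 0.46×687 + 0.22×158 + 0.09×231 = 371.5700
Strategy 3: R₀ = 0.33×0 + 0.12×122 + 0.04×774 = 45.6000
Highest R₀: strategy 2 with 371.5700.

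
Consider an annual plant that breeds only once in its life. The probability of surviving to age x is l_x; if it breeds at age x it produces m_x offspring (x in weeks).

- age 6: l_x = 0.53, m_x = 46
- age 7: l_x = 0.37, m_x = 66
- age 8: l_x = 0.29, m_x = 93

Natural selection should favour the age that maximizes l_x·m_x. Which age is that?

Expected offspring if breeding at age x = l_x × m_x:
  age 6: 0.53 × 46 = 24.380
  age 7: 0.37 × 66 = 24.420
  age 8: 0.29 × 93 = 26.970
Maximum at age 8 (26.970).

8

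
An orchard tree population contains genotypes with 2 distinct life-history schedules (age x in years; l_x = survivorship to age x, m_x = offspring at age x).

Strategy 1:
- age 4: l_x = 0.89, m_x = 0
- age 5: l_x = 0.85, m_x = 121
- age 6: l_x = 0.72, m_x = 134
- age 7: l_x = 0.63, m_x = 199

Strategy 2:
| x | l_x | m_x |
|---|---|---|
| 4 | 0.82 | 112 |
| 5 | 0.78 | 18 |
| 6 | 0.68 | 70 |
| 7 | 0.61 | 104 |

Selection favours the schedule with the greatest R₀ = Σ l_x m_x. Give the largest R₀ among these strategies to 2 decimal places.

Strategy 1: R₀ = 0.89×0 + 0.85×121 + 0.72×134 + 0.63×199 = 324.7000
Strategy 2: R₀ = 0.82×112 + 0.78×18 + 0.68×70 + 0.61×104 = 216.9200
Highest R₀: strategy 1 with 324.7000.

324.70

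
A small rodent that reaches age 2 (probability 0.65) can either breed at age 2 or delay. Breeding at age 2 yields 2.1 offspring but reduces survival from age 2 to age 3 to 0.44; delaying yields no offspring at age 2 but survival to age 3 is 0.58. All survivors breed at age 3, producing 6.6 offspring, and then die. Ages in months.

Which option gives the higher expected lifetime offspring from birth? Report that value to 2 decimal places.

breed at age 2: R₀ = 0.65 × (2.1 + 0.44 × 6.6) = 0.65 × 5.0040 = 3.2526
delay to age 3: R₀ = 0.65 × (0.58 × 6.6) = 0.65 × 3.8280 = 2.4882
Higher: breed at age 2 (3.2526).

3.25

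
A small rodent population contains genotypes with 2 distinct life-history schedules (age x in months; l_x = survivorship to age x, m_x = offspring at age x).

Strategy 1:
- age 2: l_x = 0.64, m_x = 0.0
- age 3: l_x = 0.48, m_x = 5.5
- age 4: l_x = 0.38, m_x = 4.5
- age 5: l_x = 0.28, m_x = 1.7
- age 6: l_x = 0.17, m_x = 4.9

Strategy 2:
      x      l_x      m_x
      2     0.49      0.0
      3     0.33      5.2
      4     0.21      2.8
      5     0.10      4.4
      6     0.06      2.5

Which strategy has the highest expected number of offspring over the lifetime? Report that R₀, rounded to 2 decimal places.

5.66

Strategy 1: R₀ = 0.64×0.0 + 0.48×5.5 + 0.38×4.5 + 0.28×1.7 + 0.17×4.9 = 5.6590
Strategy 2: R₀ = 0.49×0.0 + 0.33×5.2 + 0.21×2.8 + 0.10×4.4 + 0.06×2.5 = 2.8940
Highest R₀: strategy 1 with 5.6590.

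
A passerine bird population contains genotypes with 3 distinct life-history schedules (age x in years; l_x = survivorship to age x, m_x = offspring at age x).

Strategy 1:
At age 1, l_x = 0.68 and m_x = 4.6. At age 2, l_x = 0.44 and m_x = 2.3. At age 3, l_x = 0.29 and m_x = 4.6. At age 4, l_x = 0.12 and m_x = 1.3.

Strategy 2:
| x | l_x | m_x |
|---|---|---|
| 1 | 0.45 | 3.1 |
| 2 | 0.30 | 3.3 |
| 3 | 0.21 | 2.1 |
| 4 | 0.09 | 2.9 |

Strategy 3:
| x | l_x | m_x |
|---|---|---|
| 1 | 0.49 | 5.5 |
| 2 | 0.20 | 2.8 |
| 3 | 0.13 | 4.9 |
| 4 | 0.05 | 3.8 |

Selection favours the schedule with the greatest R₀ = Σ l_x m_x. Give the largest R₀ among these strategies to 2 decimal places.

Strategy 1: R₀ = 0.68×4.6 + 0.44×2.3 + 0.29×4.6 + 0.12×1.3 = 5.6300
Strategy 2: R₀ = 0.45×3.1 + 0.30×3.3 + 0.21×2.1 + 0.09×2.9 = 3.0870
Strategy 3: R₀ = 0.49×5.5 + 0.20×2.8 + 0.13×4.9 + 0.05×3.8 = 4.0820
Highest R₀: strategy 1 with 5.6300.

5.63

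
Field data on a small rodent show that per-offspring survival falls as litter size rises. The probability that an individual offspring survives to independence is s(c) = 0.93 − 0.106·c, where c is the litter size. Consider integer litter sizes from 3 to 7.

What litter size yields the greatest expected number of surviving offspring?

4

Expected surviving offspring = c × s(c):
  c=3: 3 × 0.612 = 1.836
  c=4: 4 × 0.506 = 2.024
  c=5: 5 × 0.400 = 2.000
  c=6: 6 × 0.294 = 1.764
  c=7: 7 × 0.188 = 1.316
Maximum at c = 4 (2.024 surviving offspring).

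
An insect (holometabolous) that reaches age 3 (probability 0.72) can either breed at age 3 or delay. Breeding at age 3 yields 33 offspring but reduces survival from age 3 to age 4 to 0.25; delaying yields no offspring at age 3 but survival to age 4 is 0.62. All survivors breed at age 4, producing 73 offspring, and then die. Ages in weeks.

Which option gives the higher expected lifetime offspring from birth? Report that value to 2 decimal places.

36.90

breed at age 3: R₀ = 0.72 × (33 + 0.25 × 73) = 0.72 × 51.2500 = 36.9000
delay to age 4: R₀ = 0.72 × (0.62 × 73) = 0.72 × 45.2600 = 32.5872
Higher: breed at age 3 (36.9000).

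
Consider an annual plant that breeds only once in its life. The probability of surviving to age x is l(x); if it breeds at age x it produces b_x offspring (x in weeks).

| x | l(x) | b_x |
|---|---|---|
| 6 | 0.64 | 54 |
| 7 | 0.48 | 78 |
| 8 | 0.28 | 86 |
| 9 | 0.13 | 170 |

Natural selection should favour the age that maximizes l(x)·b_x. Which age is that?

Expected offspring if breeding at age x = l(x) × b_x:
  age 6: 0.64 × 54 = 34.560
  age 7: 0.48 × 78 = 37.440
  age 8: 0.28 × 86 = 24.080
  age 9: 0.13 × 170 = 22.100
Maximum at age 7 (37.440).

7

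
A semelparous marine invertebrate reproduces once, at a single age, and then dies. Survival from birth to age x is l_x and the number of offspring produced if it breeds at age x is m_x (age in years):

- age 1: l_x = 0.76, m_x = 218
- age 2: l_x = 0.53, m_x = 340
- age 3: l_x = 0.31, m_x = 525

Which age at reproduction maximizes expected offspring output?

Expected offspring if breeding at age x = l_x × m_x:
  age 1: 0.76 × 218 = 165.680
  age 2: 0.53 × 340 = 180.200
  age 3: 0.31 × 525 = 162.750
Maximum at age 2 (180.200).

2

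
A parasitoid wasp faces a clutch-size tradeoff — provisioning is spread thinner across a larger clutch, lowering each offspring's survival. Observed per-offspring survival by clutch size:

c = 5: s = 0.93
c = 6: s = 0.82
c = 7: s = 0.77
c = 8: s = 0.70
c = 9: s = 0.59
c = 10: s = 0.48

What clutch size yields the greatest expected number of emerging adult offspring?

8

Expected emerging adult offspring = c × s(c):
  c=5: 5 × 0.93 = 4.650
  c=6: 6 × 0.82 = 4.920
  c=7: 7 × 0.77 = 5.390
  c=8: 8 × 0.70 = 5.600
  c=9: 9 × 0.59 = 5.310
  c=10: 10 × 0.48 = 4.800
Maximum at c = 8 (5.600 emerging adult offspring).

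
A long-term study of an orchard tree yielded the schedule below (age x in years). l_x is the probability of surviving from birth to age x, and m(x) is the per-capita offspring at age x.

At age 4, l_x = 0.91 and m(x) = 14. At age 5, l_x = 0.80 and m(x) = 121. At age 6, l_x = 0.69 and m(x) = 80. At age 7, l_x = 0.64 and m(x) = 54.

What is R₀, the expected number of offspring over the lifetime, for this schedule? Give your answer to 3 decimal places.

199.300

R₀ = Σ l_x m(x):
  age 4: 0.91 × 14 = 12.7400
  age 5: 0.80 × 121 = 96.8000
  age 6: 0.69 × 80 = 55.2000
  age 7: 0.64 × 54 = 34.5600
R₀ = 12.7400 + 96.8000 + 55.2000 + 34.5600 = 199.3000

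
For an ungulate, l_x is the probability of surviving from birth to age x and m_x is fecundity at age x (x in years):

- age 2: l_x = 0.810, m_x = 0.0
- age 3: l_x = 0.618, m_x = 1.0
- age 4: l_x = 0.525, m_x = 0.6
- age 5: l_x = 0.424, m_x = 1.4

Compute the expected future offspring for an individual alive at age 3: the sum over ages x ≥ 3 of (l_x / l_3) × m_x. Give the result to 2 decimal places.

2.47

l_3 = 0.618. Conditional survival from age 3 to x is l_x / l_3.
  x=3: (0.618/0.618) × 1.0 = 1.0000
  x=4: (0.525/0.618) × 0.6 = 0.5097
  x=5: (0.424/0.618) × 1.4 = 0.9605
Sum = 1.0000 + 0.5097 + 0.9605 = 2.4702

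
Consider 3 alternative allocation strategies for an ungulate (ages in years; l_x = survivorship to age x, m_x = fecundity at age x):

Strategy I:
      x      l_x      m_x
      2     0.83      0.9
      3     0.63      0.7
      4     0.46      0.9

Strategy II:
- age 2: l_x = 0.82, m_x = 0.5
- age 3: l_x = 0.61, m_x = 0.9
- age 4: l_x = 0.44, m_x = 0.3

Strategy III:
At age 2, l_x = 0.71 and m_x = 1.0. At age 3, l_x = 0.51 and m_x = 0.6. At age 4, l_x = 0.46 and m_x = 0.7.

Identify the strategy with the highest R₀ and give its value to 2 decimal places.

Strategy I: R₀ = 0.83×0.9 + 0.63×0.7 + 0.46×0.9 = 1.6020
Strategy II: R₀ = 0.82×0.5 + 0.61×0.9 + 0.44×0.3 = 1.0910
Strategy III: R₀ = 0.71×1.0 + 0.51×0.6 + 0.46×0.7 = 1.3380
Highest R₀: strategy I with 1.6020.

1.60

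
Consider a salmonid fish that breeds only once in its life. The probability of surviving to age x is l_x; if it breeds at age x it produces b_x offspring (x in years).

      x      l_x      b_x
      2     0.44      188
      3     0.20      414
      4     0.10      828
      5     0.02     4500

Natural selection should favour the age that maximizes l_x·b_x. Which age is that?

Expected offspring if breeding at age x = l_x × b_x:
  age 2: 0.44 × 188 = 82.720
  age 3: 0.20 × 414 = 82.800
  age 4: 0.10 × 828 = 82.800
  age 5: 0.02 × 4500 = 90.000
Maximum at age 5 (90.000).

5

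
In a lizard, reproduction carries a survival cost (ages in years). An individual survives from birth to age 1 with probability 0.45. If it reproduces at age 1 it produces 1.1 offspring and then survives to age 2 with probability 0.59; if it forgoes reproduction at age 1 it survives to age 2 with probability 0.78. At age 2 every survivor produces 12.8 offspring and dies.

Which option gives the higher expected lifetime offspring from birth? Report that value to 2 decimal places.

4.49

breed at age 1: R₀ = 0.45 × (1.1 + 0.59 × 12.8) = 0.45 × 8.6520 = 3.8934
delay to age 2: R₀ = 0.45 × (0.78 × 12.8) = 0.45 × 9.9840 = 4.4928
Higher: delay to age 2 (4.4928).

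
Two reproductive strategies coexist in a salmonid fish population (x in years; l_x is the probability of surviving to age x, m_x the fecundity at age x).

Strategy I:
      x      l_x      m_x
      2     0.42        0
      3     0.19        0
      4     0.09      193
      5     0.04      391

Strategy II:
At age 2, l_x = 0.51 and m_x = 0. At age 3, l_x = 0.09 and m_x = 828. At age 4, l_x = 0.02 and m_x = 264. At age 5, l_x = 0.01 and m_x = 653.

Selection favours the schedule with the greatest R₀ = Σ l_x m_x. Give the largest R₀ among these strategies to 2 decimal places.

Strategy I: R₀ = 0.42×0 + 0.19×0 + 0.09×193 + 0.04×391 = 33.0100
Strategy II: R₀ = 0.51×0 + 0.09×828 + 0.02×264 + 0.01×653 = 86.3300
Highest R₀: strategy II with 86.3300.

86.33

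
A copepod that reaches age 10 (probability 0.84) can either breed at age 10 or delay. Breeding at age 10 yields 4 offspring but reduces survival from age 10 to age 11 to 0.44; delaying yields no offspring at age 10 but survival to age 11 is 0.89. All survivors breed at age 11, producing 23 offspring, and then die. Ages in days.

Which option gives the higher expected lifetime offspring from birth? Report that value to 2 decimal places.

17.19

breed at age 10: R₀ = 0.84 × (4 + 0.44 × 23) = 0.84 × 14.1200 = 11.8608
delay to age 11: R₀ = 0.84 × (0.89 × 23) = 0.84 × 20.4700 = 17.1948
Higher: delay to age 11 (17.1948).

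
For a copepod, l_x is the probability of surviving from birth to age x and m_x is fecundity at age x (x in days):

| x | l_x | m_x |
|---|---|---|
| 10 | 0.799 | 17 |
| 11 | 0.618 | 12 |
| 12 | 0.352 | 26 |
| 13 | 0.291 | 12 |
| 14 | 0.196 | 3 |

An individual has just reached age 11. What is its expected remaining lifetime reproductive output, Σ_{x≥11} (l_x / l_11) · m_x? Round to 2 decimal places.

33.41

l_11 = 0.618. Conditional survival from age 11 to x is l_x / l_11.
  x=11: (0.618/0.618) × 12 = 12.0000
  x=12: (0.352/0.618) × 26 = 14.8091
  x=13: (0.291/0.618) × 12 = 5.6505
  x=14: (0.196/0.618) × 3 = 0.9515
Sum = 12.0000 + 14.8091 + 5.6505 + 0.9515 = 33.4110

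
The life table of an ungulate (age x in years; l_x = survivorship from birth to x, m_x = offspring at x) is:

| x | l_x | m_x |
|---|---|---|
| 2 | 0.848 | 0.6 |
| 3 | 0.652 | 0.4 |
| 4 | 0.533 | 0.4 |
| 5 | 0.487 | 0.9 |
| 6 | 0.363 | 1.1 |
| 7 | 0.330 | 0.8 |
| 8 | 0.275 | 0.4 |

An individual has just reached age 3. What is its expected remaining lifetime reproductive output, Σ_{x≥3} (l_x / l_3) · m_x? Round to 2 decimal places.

l_3 = 0.652. Conditional survival from age 3 to x is l_x / l_3.
  x=3: (0.652/0.652) × 0.4 = 0.4000
  x=4: (0.533/0.652) × 0.4 = 0.3270
  x=5: (0.487/0.652) × 0.9 = 0.6722
  x=6: (0.363/0.652) × 1.1 = 0.6124
  x=7: (0.330/0.652) × 0.8 = 0.4049
  x=8: (0.275/0.652) × 0.4 = 0.1687
Sum = 0.4000 + 0.3270 + 0.6722 + 0.6124 + 0.4049 + 0.1687 = 2.5853

2.59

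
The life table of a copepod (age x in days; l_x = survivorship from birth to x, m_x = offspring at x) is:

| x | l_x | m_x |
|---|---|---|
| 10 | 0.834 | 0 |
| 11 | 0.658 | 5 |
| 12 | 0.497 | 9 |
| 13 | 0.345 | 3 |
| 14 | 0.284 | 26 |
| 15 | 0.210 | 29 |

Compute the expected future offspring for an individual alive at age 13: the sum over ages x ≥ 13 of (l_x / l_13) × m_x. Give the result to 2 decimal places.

l_13 = 0.345. Conditional survival from age 13 to x is l_x / l_13.
  x=13: (0.345/0.345) × 3 = 3.0000
  x=14: (0.284/0.345) × 26 = 21.4029
  x=15: (0.210/0.345) × 29 = 17.6522
Sum = 3.0000 + 21.4029 + 17.6522 = 42.0551

42.06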